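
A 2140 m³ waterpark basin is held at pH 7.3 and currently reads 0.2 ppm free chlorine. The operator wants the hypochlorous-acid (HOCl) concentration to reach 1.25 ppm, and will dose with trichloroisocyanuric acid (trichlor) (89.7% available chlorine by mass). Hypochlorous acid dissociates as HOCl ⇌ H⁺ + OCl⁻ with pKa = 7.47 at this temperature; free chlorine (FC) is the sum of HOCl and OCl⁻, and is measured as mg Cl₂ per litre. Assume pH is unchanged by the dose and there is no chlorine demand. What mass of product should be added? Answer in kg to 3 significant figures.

Volume: 2140 m³ = 2,140,000 L.
[OCl⁻]/[HOCl] = 10^(pH − pKa) = 10^(7.3 − 7.47) = 0.6761; fraction as HOCl = 1/(1 + 0.6761) = 0.5966.
Free chlorine required for 1.25 ppm HOCl: 1.25 / 0.5966 = 2.095 ppm.
FC to add: 2.095 − 0.2 = 1.895 mg/L as Cl₂.
Cl₂ equivalent: 1.895 mg/L × 2,140,000 L = 4056 g.
Product at 89.7% available Cl: 4056 / 0.897 = 4521 g.

4.52 kg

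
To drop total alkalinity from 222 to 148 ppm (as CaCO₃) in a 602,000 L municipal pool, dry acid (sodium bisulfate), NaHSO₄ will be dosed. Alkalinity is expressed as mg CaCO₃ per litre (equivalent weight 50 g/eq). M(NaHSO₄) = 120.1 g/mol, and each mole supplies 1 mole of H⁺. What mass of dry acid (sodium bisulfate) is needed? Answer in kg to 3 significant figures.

107 kg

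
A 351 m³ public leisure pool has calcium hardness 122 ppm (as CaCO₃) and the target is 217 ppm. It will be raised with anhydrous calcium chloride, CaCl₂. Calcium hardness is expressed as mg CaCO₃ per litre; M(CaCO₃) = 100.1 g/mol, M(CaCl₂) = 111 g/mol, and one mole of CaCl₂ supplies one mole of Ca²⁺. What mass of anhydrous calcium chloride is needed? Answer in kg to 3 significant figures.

Volume: 351 m³ = 351,000 L.
Hardness to add: (217 − 122) = 95 mg/L as CaCO₃ × 351,000 L = 33,340 g as CaCO₃.
Moles of Ca²⁺ (1 mol Ca²⁺ ≡ 1 mol CaCO₃): 33,340 / 100.1 g/mol = 333.1 mol.
Mass of CaCl₂: 333.1 × 111 = 36,980 g.

37.0 kg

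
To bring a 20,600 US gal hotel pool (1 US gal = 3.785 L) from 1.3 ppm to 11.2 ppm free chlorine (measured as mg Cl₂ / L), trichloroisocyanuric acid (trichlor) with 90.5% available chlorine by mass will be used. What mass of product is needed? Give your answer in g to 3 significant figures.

853 g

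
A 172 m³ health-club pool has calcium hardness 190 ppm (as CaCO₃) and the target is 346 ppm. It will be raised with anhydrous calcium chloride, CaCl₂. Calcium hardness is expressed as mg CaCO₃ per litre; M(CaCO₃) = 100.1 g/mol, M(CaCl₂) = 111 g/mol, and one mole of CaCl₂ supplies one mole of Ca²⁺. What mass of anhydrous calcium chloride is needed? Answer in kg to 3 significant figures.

Volume: 172 m³ = 172,000 L.
Hardness to add: (346 − 190) = 156 mg/L as CaCO₃ × 172,000 L = 26,830 g as CaCO₃.
Moles of Ca²⁺ (1 mol Ca²⁺ ≡ 1 mol CaCO₃): 26,830 / 100.1 g/mol = 268.1 mol.
Mass of CaCl₂: 268.1 × 111 = 29,750 g.

29.8 kg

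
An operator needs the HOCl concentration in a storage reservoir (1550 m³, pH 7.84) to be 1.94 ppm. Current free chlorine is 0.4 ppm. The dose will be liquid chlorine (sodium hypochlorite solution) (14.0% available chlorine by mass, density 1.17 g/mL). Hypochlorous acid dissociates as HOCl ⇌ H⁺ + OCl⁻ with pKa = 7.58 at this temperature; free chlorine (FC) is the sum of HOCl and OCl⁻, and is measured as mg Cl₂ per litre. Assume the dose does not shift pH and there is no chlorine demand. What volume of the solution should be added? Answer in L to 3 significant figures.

48.0 L

Volume: 1550 m³ = 1,550,000 L.
[OCl⁻]/[HOCl] = 10^(pH − pKa) = 10^(7.84 − 7.58) = 1.82; fraction as HOCl = 1/(1 + 1.82) = 0.3546.
Free chlorine required for 1.94 ppm HOCl: 1.94 / 0.3546 = 5.47 ppm.
FC to add: 5.47 − 0.4 = 5.07 mg/L as Cl₂.
Cl₂ equivalent: 5.07 mg/L × 1,550,000 L = 7859 g.
Product at 14.0% available Cl: 7859 / 0.14 = 56,130 g.
Volume: 56,130 g ÷ 1.17 g/mL = 47,980 mL.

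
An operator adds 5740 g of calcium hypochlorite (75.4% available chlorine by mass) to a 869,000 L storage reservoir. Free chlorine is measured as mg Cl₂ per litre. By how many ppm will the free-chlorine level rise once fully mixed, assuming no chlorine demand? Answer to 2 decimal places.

Available chlorine delivered: 5740 g × 0.754 = 4328 g as Cl₂.
Concentration rise: 4328 g / 869,000 L = 4.98 mg/L = 4.98 ppm.

4.98 ppm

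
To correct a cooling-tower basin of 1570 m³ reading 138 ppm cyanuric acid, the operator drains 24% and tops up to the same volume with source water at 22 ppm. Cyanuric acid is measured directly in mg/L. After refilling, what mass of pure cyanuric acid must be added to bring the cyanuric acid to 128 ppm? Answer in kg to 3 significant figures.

28.0 kg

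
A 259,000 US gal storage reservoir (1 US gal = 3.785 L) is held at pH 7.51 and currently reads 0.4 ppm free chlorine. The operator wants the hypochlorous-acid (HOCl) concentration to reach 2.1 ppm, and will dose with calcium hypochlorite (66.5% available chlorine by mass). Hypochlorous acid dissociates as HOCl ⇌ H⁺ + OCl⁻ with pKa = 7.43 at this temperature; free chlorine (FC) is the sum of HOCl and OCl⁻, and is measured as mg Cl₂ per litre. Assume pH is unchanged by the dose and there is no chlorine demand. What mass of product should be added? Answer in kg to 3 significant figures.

6.23 kg

Volume: 259,000 US gal × 3.785 L/gal = 980,315 L.
[OCl⁻]/[HOCl] = 10^(pH − pKa) = 10^(7.51 − 7.43) = 1.202; fraction as HOCl = 1/(1 + 1.202) = 0.4541.
Free chlorine required for 2.1 ppm HOCl: 2.1 / 0.4541 = 4.625 ppm.
FC to add: 4.625 − 0.4 = 4.225 mg/L as Cl₂.
Cl₂ equivalent: 4.225 mg/L × 980,315 L = 4142 g.
Product at 66.5% available Cl: 4142 / 0.665 = 6228 g.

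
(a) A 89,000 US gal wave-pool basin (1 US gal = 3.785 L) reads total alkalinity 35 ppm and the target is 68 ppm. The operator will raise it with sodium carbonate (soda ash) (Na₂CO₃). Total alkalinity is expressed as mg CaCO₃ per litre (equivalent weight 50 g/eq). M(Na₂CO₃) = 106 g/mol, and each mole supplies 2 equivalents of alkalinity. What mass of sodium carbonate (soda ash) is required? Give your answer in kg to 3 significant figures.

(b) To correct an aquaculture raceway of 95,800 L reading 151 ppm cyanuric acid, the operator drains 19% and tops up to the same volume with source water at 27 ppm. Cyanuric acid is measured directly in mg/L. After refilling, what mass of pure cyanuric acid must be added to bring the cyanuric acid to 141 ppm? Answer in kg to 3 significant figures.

(a) Volume: 89,000 US gal × 3.785 L/gal = 336,865 L.
(a) Alkalinity to add: (68 − 35) = 33 mg/L as CaCO₃ × 336,865 L = 11,120 g as CaCO₃.
(a) Equivalents: 11,120 g ÷ 50 g/eq = 222.3 eq.
(a) Each mole of Na₂CO₃ supplies 2 eq, so 222.3 / 2 = 111.2 mol.
(a) Mass: 111.2 mol × 106 g/mol = 11,780 g.

(b) After draining 19% and refilling: 151 × 0.81 + 27 × 0.19 = 127.44 ppm.
(b) Deficit to target: 141 − 127.44 = 13.56 mg/L.
(b) Mass: 13.56 mg/L × 95,800 L = 1299 g cyanuric acid.

(a) 11.8 kg; (b) 1.30 kg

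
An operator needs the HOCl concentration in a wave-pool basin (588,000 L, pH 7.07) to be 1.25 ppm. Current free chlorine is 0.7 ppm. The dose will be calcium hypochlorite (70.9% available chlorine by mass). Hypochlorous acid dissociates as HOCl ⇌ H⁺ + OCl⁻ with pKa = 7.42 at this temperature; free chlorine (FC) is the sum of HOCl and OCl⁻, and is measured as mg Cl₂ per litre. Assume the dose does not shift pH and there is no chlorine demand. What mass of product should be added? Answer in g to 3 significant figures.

919 g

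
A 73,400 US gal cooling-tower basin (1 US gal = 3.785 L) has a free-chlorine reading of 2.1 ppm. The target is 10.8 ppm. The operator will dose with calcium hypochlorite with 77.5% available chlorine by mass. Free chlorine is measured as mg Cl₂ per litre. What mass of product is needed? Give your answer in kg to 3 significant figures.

3.12 kg

Volume: 73,400 US gal × 3.785 L/gal = 277,819 L.
Chlorine deficit: 10.8 − 2.1 = 8.7 ppm = 8.7 mg/L as Cl₂.
Cl₂ equivalent needed: 8.7 mg/L × 277,819 L = 2,417,000 mg = 2417 g.
Product at 77.5% available chlorine: 2417 / 0.775 = 3119 g.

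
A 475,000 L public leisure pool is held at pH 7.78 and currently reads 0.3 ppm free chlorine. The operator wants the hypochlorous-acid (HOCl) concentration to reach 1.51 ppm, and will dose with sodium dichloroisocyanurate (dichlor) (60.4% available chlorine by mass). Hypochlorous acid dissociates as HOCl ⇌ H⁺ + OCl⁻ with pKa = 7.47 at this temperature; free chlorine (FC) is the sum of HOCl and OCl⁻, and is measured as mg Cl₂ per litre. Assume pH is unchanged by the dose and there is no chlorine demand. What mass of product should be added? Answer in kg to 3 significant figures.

3.38 kg

[OCl⁻]/[HOCl] = 10^(pH − pKa) = 10^(7.78 − 7.47) = 2.042; fraction as HOCl = 1/(1 + 2.042) = 0.3288.
Free chlorine required for 1.51 ppm HOCl: 1.51 / 0.3288 = 4.593 ppm.
FC to add: 4.593 − 0.3 = 4.293 mg/L as Cl₂.
Cl₂ equivalent: 4.293 mg/L × 475,000 L = 2039 g.
Product at 60.4% available Cl: 2039 / 0.604 = 3376 g.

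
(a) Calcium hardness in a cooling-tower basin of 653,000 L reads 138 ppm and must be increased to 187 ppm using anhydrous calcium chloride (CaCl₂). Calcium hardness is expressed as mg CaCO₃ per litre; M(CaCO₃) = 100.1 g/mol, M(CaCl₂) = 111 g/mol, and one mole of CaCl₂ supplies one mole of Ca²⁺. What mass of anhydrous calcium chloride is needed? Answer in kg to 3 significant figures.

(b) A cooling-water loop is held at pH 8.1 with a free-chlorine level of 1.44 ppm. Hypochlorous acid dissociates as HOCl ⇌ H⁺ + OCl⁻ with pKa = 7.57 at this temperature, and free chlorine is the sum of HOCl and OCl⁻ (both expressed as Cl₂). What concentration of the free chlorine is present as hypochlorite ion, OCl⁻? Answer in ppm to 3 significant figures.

(a) 35.5 kg; (b) 1.11 ppm

(a) Hardness to add: (187 − 138) = 49 mg/L as CaCO₃ × 653,000 L = 32,000 g as CaCO₃.
(a) Moles of Ca²⁺ (1 mol Ca²⁺ ≡ 1 mol CaCO₃): 32,000 / 100.1 g/mol = 319.7 mol.
(a) Mass of CaCl₂: 319.7 × 111 = 35,480 g.

(b) [OCl⁻]/[HOCl] = 10^(pH − pKa) = 10^(8.1 − 7.57) = 10^0.53 = 3.388.
(b) Fraction as HOCl = 1 / (1 + 3.388) = 0.2279.
(b) OCl⁻ = (1 − 0.2279) × 1.44 ppm = 1.112 ppm.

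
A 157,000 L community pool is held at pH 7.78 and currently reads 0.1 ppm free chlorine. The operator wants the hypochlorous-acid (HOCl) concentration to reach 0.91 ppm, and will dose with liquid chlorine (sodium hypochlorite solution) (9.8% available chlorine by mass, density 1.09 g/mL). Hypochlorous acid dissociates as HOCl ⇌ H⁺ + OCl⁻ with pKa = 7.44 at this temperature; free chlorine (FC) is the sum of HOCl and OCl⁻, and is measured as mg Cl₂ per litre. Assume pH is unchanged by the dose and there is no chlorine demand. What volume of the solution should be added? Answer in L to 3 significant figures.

4.12 L

[OCl⁻]/[HOCl] = 10^(pH − pKa) = 10^(7.78 − 7.44) = 2.188; fraction as HOCl = 1/(1 + 2.188) = 0.3137.
Free chlorine required for 0.91 ppm HOCl: 0.91 / 0.3137 = 2.901 ppm.
FC to add: 2.901 − 0.1 = 2.801 mg/L as Cl₂.
Cl₂ equivalent: 2.801 mg/L × 157,000 L = 439.7 g.
Product at 9.8% available Cl: 439.7 / 0.098 = 4487 g.
Volume: 4487 g ÷ 1.09 g/mL = 4117 mL.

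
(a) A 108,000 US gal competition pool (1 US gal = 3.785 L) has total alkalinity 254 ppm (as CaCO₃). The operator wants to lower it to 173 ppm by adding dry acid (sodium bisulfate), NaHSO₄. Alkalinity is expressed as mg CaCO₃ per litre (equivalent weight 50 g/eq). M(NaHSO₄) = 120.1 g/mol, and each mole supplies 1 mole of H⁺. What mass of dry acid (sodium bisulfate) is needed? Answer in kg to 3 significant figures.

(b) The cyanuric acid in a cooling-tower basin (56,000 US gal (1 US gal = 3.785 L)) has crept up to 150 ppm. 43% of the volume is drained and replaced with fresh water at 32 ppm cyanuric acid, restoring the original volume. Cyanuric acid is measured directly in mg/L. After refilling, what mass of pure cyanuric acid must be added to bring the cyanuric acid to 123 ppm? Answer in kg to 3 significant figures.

(a) Volume: 108,000 US gal × 3.785 L/gal = 408,780 L.
(a) Alkalinity to neutralize: (254 − 173) = 81 mg/L as CaCO₃ × 408,780 L = 33,110 g as CaCO₃.
(a) Equivalents of H⁺ required: 33,110 ÷ 50 g/eq = 662.2 eq = 662.2 mol NaHSO₄.
(a) Mass of NaHSO₄: 662.2 × 120.1 = 79,530 g.

(b) Volume: 56,000 US gal × 3.785 L/gal = 211,960 L.
(b) After draining 43% and refilling: 150 × 0.57 + 32 × 0.43 = 99.26 ppm.
(b) Deficit to target: 123 − 99.26 = 23.74 mg/L.
(b) Mass: 23.74 mg/L × 211,960 L = 5032 g cyanuric acid.

(a) 79.5 kg; (b) 5.03 kg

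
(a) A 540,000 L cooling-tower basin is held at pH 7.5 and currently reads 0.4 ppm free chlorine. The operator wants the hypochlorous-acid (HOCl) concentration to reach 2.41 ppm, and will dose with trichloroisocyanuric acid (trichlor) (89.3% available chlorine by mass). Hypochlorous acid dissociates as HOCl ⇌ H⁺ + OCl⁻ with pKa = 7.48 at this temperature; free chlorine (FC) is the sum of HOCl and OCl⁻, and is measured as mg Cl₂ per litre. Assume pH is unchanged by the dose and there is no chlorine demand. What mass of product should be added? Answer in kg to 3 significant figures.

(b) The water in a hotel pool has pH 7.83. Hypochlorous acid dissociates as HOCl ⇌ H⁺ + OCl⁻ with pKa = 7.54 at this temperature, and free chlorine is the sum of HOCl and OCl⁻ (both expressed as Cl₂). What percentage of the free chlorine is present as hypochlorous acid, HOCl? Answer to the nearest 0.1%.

(a) 2.74 kg; (b) 33.9%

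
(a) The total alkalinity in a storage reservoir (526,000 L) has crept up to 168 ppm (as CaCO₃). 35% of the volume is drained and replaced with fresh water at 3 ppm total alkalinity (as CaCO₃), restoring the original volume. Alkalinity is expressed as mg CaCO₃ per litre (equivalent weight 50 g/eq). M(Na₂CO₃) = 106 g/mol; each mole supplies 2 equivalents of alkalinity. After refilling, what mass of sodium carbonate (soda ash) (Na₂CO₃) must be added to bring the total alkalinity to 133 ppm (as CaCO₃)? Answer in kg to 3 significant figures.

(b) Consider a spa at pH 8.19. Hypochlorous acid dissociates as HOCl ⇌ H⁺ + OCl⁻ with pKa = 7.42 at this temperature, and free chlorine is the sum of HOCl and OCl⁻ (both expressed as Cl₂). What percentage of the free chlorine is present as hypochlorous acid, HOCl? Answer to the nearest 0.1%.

(a) After draining 35% and refilling: 168 × 0.65 + 3 × 0.35 = 110.25 ppm.
(a) Deficit to target: 133 − 110.25 = 22.75 mg/L.
(a) As CaCO₃: 22.75 mg/L × 526,000 L = 11,970 g; ÷ 50 g/eq ÷ 2 = 119.7 mol Na₂CO₃.
(a) Mass: 119.7 × 106 = 12,680 g.

(b) [OCl⁻]/[HOCl] = 10^(pH − pKa) = 10^(8.19 − 7.42) = 10^0.77 = 5.888.
(b) Fraction as HOCl = 1 / (1 + 5.888) = 0.1452.

(a) 12.7 kg; (b) 14.5%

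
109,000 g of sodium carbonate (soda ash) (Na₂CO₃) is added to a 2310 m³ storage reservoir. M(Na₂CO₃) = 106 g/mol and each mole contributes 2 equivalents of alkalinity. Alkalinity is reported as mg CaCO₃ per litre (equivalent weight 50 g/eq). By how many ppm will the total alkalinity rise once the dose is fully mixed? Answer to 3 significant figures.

44.5 ppm

Volume: 2310 m³ = 2,310,000 L.
Moles of Na₂CO₃: 109,000 g ÷ 106 g/mol = 1028 mol → 2057 eq of alkalinity.
As CaCO₃: 2057 eq × 50 g/eq = 102,800 g.
Rise: 102,800 g / 2,310,000 L × 1000 = 44.52 mg/L.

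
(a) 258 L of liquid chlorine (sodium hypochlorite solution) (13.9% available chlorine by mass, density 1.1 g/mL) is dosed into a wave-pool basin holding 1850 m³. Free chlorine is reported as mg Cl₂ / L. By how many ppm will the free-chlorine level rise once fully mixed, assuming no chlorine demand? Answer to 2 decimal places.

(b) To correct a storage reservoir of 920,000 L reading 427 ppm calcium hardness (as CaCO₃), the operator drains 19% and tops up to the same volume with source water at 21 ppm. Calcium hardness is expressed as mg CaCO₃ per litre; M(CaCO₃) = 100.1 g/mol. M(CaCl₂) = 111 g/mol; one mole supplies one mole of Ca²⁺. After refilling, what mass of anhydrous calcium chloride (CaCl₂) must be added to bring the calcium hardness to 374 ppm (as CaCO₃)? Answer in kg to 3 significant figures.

(a) Volume: 1850 m³ = 1,850,000 L.
(a) Mass of solution: 258 L × 1000 mL/L × 1.1 g/mL = 283,800 g.
(a) Available chlorine delivered: 283,800 g × 0.139 = 39,450 g as Cl₂.
(a) Concentration rise: 39,450 g / 1,850,000 L = 21.32 mg/L = 21.32 ppm.

(b) After draining 19% and refilling: 427 × 0.81 + 21 × 0.19 = 349.86 ppm.
(b) Deficit to target: 374 − 349.86 = 24.14 mg/L.
(b) As CaCO₃: 24.14 mg/L × 920,000 L = 22,210 g; ÷ 100.1 = 221.9 mol Ca²⁺.
(b) Mass: 221.9 × 111 = 24,630 g.

(a) 21.32 ppm; (b) 24.6 kg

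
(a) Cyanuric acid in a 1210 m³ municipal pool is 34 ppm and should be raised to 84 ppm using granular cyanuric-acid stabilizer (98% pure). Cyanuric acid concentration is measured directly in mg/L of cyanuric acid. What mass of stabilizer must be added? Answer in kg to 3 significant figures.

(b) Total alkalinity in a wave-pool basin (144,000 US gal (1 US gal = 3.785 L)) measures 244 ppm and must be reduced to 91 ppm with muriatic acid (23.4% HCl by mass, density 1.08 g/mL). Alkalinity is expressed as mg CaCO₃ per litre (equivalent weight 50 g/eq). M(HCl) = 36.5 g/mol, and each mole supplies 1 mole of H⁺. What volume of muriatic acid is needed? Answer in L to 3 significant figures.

(a) Volume: 1210 m³ = 1,210,000 L.
(a) CYA to add: (84 − 34) = 50 mg/L × 1,210,000 L = 60,500 g cyanuric acid.
(a) At 98% purity: 60,500 / 0.98 = 61,730 g product.

(b) Volume: 144,000 US gal × 3.785 L/gal = 545,040 L.
(b) Alkalinity to neutralize: (244 − 91) = 153 mg/L as CaCO₃ × 545,040 L = 83,390 g as CaCO₃.
(b) Equivalents of H⁺ required: 83,390 ÷ 50 g/eq = 1668 eq = 1668 mol HCl.
(b) Mass of HCl: 1668 × 36.5 = 60,880 g.
(b) Mass of 23.4% solution: 60,880 / 0.234 = 260,200 g.
(b) Volume: 260,200 g ÷ 1.08 g/mL = 240,900 mL.

(a) 61.7 kg; (b) 241 L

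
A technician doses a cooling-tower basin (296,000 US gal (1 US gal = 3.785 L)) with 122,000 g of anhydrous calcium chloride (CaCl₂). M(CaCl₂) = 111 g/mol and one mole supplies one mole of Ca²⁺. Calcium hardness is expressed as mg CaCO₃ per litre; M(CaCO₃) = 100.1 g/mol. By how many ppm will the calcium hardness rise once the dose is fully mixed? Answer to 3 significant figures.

Volume: 296,000 US gal × 3.785 L/gal = 1,120,360 L.
Moles of Ca²⁺: 122,000 g ÷ 111 g/mol = 1099 mol.
As CaCO₃: 1099 mol × 100.1 g/mol = 110,000 g.
Rise: 110,000 g / 1,120,360 L × 1000 = 98.2 mg/L.

98.2 ppm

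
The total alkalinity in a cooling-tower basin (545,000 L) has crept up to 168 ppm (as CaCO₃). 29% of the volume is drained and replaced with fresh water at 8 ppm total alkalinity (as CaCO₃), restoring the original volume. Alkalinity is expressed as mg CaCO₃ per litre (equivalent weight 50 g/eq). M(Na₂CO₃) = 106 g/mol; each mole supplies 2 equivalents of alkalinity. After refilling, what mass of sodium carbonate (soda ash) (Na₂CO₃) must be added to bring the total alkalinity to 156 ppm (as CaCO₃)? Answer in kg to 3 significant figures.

19.9 kg

After draining 29% and refilling: 168 × 0.71 + 8 × 0.29 = 121.6 ppm.
Deficit to target: 156 − 121.6 = 34.4 mg/L.
As CaCO₃: 34.4 mg/L × 545,000 L = 18,750 g; ÷ 50 g/eq ÷ 2 = 187.5 mol Na₂CO₃.
Mass: 187.5 × 106 = 19,870 g.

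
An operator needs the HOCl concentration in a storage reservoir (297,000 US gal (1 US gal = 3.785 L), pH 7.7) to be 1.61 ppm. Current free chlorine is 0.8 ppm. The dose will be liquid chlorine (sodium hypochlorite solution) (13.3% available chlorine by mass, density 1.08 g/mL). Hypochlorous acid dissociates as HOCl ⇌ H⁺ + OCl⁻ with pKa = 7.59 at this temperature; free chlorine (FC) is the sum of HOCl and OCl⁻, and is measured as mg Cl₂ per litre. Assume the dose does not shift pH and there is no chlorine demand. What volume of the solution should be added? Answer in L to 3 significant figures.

22.6 L

Volume: 297,000 US gal × 3.785 L/gal = 1,124,145 L.
[OCl⁻]/[HOCl] = 10^(pH − pKa) = 10^(7.7 − 7.59) = 1.288; fraction as HOCl = 1/(1 + 1.288) = 0.437.
Free chlorine required for 1.61 ppm HOCl: 1.61 / 0.437 = 3.684 ppm.
FC to add: 3.684 − 0.8 = 2.884 mg/L as Cl₂.
Cl₂ equivalent: 2.884 mg/L × 1,124,145 L = 3242 g.
Product at 13.3% available Cl: 3242 / 0.133 = 24,380 g.
Volume: 24,380 g ÷ 1.08 g/mL = 22,570 mL.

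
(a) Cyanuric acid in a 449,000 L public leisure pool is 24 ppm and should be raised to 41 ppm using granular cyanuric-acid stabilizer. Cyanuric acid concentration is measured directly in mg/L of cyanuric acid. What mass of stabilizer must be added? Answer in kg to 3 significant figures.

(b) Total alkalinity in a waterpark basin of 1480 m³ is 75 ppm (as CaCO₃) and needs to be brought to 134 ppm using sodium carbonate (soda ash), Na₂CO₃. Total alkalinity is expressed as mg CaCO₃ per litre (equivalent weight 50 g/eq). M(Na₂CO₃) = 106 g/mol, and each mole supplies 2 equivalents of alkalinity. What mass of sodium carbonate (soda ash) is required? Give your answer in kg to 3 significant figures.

(a) 7.63 kg; (b) 92.6 kg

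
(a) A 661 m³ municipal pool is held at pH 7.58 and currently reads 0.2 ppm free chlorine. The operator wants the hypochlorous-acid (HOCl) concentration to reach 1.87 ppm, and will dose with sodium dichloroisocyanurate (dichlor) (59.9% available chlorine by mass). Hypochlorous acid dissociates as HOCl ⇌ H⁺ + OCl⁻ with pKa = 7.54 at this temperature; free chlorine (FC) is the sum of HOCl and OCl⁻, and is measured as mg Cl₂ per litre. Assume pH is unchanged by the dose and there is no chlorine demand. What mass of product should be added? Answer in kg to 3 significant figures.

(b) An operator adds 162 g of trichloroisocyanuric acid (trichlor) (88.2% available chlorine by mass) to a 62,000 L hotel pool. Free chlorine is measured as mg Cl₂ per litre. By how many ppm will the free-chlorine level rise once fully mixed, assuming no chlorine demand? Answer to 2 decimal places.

(a) 4.11 kg; (b) 2.30 ppm

(a) Volume: 661 m³ = 661,000 L.
(a) [OCl⁻]/[HOCl] = 10^(pH − pKa) = 10^(7.58 − 7.54) = 1.096; fraction as HOCl = 1/(1 + 1.096) = 0.477.
(a) Free chlorine required for 1.87 ppm HOCl: 1.87 / 0.477 = 3.92 ppm.
(a) FC to add: 3.92 − 0.2 = 3.72 mg/L as Cl₂.
(a) Cl₂ equivalent: 3.72 mg/L × 661,000 L = 2459 g.
(a) Product at 59.9% available Cl: 2459 / 0.599 = 4105 g.

(b) Available chlorine delivered: 162 g × 0.882 = 142.9 g as Cl₂.
(b) Concentration rise: 142.9 g / 62,000 L = 2.305 mg/L = 2.30 ppm.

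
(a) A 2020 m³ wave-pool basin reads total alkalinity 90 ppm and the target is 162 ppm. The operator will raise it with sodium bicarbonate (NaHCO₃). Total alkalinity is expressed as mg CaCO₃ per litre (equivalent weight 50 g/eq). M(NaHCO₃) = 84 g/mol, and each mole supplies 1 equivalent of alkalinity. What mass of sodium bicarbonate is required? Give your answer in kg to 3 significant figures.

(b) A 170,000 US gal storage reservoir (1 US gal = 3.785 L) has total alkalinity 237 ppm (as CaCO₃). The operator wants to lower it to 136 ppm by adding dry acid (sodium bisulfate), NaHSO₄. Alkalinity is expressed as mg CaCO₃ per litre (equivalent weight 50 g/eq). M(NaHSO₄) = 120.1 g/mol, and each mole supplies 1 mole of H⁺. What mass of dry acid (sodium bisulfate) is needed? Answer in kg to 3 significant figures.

(a) 244 kg; (b) 156 kg

(a) Volume: 2020 m³ = 2,020,000 L.
(a) Alkalinity to add: (162 − 90) = 72 mg/L as CaCO₃ × 2,020,000 L = 145,400 g as CaCO₃.
(a) Equivalents: 145,400 g ÷ 50 g/eq = 2909 eq.
(a) NaHCO₃ supplies 1 eq per mole → 2909 mol.
(a) Mass: 2909 mol × 84 g/mol = 244,300 g.

(b) Volume: 170,000 US gal × 3.785 L/gal = 643,450 L.
(b) Alkalinity to neutralize: (237 − 136) = 101 mg/L as CaCO₃ × 643,450 L = 64,990 g as CaCO₃.
(b) Equivalents of H⁺ required: 64,990 ÷ 50 g/eq = 1300 eq = 1300 mol NaHSO₄.
(b) Mass of NaHSO₄: 1300 × 120.1 = 156,100 g.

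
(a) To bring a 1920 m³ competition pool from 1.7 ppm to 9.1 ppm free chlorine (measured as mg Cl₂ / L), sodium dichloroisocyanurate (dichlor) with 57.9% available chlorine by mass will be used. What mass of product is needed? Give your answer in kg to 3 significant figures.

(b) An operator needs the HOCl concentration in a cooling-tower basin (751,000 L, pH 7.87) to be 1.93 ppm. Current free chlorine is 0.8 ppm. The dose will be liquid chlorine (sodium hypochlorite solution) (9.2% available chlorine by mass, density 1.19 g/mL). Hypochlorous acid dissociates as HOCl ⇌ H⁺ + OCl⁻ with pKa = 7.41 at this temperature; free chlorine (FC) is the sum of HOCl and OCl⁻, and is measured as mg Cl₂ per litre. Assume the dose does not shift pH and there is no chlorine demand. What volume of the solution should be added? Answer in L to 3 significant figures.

(a) Volume: 1920 m³ = 1,920,000 L.
(a) Chlorine deficit: 9.1 − 1.7 = 7.4 ppm = 7.4 mg/L as Cl₂.
(a) Cl₂ equivalent needed: 7.4 mg/L × 1,920,000 L = 14,210,000 mg = 14,210 g.
(a) Product at 57.9% available chlorine: 14,210 / 0.579 = 24,540 g.

(b) [OCl⁻]/[HOCl] = 10^(pH − pKa) = 10^(7.87 − 7.41) = 2.884; fraction as HOCl = 1/(1 + 2.884) = 0.2575.
(b) Free chlorine required for 1.93 ppm HOCl: 1.93 / 0.2575 = 7.496 ppm.
(b) FC to add: 7.496 − 0.8 = 6.696 mg/L as Cl₂.
(b) Cl₂ equivalent: 6.696 mg/L × 751,000 L = 5029 g.
(b) Product at 9.2% available Cl: 5029 / 0.092 = 54,660 g.
(b) Volume: 54,660 g ÷ 1.19 g/mL = 45,930 mL.

(a) 24.5 kg; (b) 45.9 L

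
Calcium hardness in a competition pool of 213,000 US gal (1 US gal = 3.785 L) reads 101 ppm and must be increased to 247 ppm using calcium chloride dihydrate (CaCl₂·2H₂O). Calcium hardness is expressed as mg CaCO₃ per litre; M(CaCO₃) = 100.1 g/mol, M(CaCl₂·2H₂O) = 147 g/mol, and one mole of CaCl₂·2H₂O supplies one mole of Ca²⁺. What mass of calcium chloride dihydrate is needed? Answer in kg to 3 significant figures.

Volume: 213,000 US gal × 3.785 L/gal = 806,205 L.
Hardness to add: (247 − 101) = 146 mg/L as CaCO₃ × 806,205 L = 117,700 g as CaCO₃.
Moles of Ca²⁺ (1 mol Ca²⁺ ≡ 1 mol CaCO₃): 117,700 / 100.1 g/mol = 1176 mol.
Mass of CaCl₂·2H₂O: 1176 × 147 = 172,900 g.

173 kg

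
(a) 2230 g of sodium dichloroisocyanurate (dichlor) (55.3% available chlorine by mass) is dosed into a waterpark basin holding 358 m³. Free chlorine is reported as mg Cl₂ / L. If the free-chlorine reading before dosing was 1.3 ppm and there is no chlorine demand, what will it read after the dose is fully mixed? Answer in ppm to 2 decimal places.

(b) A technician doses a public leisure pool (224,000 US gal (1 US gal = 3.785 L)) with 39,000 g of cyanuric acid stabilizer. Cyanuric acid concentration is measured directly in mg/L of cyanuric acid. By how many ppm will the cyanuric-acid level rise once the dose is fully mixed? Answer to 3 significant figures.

(a) 4.74 ppm; (b) 46.0 ppm

(a) Volume: 358 m³ = 358,000 L.
(a) Available chlorine delivered: 2230 g × 0.553 = 1233 g as Cl₂.
(a) Concentration rise: 1233 g / 358,000 L = 3.445 mg/L = 3.44 ppm.
(a) Final FC: 1.3 + 3.44 = 4.74 ppm.

(b) Volume: 224,000 US gal × 3.785 L/gal = 847,840 L.
(b) Rise: 39,000 g / 847,840 L × 1000 = 46 mg/L.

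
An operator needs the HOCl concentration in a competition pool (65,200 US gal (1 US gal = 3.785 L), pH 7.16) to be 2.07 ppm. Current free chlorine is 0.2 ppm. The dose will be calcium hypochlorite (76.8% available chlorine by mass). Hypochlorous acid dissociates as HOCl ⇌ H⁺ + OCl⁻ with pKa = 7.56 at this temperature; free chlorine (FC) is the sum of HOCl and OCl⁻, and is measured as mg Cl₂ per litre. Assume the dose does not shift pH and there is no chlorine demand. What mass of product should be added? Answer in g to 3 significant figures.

Volume: 65,200 US gal × 3.785 L/gal = 246,782 L.
[OCl⁻]/[HOCl] = 10^(pH − pKa) = 10^(7.16 − 7.56) = 0.3981; fraction as HOCl = 1/(1 + 0.3981) = 0.7153.
Free chlorine required for 2.07 ppm HOCl: 2.07 / 0.7153 = 2.894 ppm.
FC to add: 2.894 − 0.2 = 2.694 mg/L as Cl₂.
Cl₂ equivalent: 2.694 mg/L × 246,782 L = 664.9 g.
Product at 76.8% available Cl: 664.9 / 0.768 = 865.7 g.

866 g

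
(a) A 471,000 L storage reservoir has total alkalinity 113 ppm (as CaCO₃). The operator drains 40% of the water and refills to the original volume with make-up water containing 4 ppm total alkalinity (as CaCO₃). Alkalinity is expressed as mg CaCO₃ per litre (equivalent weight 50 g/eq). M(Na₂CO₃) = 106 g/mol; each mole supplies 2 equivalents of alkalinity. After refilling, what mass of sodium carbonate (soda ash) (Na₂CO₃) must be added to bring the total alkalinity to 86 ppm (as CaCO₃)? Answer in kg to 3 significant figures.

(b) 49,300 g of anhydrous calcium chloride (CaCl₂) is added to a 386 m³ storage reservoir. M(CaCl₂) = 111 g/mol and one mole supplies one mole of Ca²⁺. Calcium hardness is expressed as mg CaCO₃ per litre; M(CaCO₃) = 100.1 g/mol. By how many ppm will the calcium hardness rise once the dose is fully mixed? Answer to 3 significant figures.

(a) After draining 40% and refilling: 113 × 0.60 + 4 × 0.40 = 69.4 ppm.
(a) Deficit to target: 86 − 69.4 = 16.6 mg/L.
(a) As CaCO₃: 16.6 mg/L × 471,000 L = 7819 g; ÷ 50 g/eq ÷ 2 = 78.19 mol Na₂CO₃.
(a) Mass: 78.19 × 106 = 8288 g.

(b) Volume: 386 m³ = 386,000 L.
(b) Moles of Ca²⁺: 49,300 g ÷ 111 g/mol = 444.1 mol.
(b) As CaCO₃: 444.1 mol × 100.1 g/mol = 44,460 g.
(b) Rise: 44,460 g / 386,000 L × 1000 = 115.2 mg/L.

(a) 8.29 kg; (b) 115 ppm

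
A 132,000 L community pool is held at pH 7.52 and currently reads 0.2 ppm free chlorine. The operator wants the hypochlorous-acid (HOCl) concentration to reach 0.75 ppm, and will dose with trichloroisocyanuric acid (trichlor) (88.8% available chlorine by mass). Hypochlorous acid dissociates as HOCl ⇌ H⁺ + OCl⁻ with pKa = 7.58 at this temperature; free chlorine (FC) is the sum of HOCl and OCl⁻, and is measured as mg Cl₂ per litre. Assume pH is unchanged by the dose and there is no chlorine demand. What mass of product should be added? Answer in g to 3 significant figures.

179 g

[OCl⁻]/[HOCl] = 10^(pH − pKa) = 10^(7.52 − 7.58) = 0.871; fraction as HOCl = 1/(1 + 0.871) = 0.5345.
Free chlorine required for 0.75 ppm HOCl: 0.75 / 0.5345 = 1.403 ppm.
FC to add: 1.403 − 0.2 = 1.203 mg/L as Cl₂.
Cl₂ equivalent: 1.203 mg/L × 132,000 L = 158.8 g.
Product at 88.8% available Cl: 158.8 / 0.888 = 178.9 g.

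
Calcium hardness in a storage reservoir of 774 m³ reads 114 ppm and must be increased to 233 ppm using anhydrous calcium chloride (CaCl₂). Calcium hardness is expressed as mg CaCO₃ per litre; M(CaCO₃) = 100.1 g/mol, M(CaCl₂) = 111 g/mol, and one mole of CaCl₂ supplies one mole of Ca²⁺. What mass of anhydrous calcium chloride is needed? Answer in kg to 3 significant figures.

102 kg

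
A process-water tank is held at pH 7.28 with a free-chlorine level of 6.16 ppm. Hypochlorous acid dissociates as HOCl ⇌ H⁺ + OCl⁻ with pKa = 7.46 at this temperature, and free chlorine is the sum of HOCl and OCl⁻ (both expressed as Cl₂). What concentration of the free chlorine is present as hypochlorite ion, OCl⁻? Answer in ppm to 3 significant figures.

[OCl⁻]/[HOCl] = 10^(pH − pKa) = 10^(7.28 − 7.46) = 10^-0.18 = 0.6607.
Fraction as HOCl = 1 / (1 + 0.6607) = 0.6022.
OCl⁻ = (1 − 0.6022) × 6.16 ppm = 2.451 ppm.

2.45 ppm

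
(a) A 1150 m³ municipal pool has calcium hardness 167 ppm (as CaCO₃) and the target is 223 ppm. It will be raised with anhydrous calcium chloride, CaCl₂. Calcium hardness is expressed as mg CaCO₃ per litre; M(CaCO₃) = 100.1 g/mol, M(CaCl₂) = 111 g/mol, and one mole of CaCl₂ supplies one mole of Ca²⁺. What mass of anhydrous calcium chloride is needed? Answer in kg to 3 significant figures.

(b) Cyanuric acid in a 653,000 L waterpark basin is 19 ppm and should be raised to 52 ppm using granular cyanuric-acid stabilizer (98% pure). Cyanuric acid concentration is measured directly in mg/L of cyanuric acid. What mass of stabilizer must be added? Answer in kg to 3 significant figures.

(a) Volume: 1150 m³ = 1,150,000 L.
(a) Hardness to add: (223 − 167) = 56 mg/L as CaCO₃ × 1,150,000 L = 64,400 g as CaCO₃.
(a) Moles of Ca²⁺ (1 mol Ca²⁺ ≡ 1 mol CaCO₃): 64,400 / 100.1 g/mol = 643.4 mol.
(a) Mass of CaCl₂: 643.4 × 111 = 71,410 g.

(b) CYA to add: (52 − 19) = 33 mg/L × 653,000 L = 21,550 g cyanuric acid.
(b) At 98% purity: 21,550 / 0.98 = 21,990 g product.

(a) 71.4 kg; (b) 22.0 kg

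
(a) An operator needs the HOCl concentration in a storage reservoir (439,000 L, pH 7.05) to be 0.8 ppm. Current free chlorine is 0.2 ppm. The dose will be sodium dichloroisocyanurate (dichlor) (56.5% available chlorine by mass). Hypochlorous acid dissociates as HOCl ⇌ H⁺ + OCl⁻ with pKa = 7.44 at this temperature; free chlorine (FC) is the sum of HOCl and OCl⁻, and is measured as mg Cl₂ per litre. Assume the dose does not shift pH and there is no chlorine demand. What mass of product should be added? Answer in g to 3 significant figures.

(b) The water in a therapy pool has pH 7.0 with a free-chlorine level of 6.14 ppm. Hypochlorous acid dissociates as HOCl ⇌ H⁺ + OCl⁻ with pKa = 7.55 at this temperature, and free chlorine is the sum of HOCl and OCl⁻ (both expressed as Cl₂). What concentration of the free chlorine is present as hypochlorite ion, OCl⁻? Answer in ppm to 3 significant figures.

(a) 719 g; (b) 1.35 ppm

(a) [OCl⁻]/[HOCl] = 10^(pH − pKa) = 10^(7.05 − 7.44) = 0.4074; fraction as HOCl = 1/(1 + 0.4074) = 0.7105.
(a) Free chlorine required for 0.8 ppm HOCl: 0.8 / 0.7105 = 1.126 ppm.
(a) FC to add: 1.126 − 0.2 = 0.9259 mg/L as Cl₂.
(a) Cl₂ equivalent: 0.9259 mg/L × 439,000 L = 406.5 g.
(a) Product at 56.5% available Cl: 406.5 / 0.565 = 719.4 g.

(b) [OCl⁻]/[HOCl] = 10^(pH − pKa) = 10^(7.0 − 7.55) = 10^-0.55 = 0.2818.
(b) Fraction as HOCl = 1 / (1 + 0.2818) = 0.7801.
(b) OCl⁻ = (1 − 0.7801) × 6.14 ppm = 1.35 ppm.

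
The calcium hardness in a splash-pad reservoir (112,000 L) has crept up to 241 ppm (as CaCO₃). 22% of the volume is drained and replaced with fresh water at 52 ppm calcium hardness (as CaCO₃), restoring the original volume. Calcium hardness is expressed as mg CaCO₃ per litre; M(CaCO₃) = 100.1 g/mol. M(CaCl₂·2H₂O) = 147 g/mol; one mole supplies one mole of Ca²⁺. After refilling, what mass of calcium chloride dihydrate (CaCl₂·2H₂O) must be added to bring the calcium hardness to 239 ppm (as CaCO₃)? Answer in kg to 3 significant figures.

6.51 kg

After draining 22% and refilling: 241 × 0.78 + 52 × 0.22 = 199.42 ppm.
Deficit to target: 239 − 199.42 = 39.58 mg/L.
As CaCO₃: 39.58 mg/L × 112,000 L = 4433 g; ÷ 100.1 = 44.29 mol Ca²⁺.
Mass: 44.29 × 147 = 6510 g.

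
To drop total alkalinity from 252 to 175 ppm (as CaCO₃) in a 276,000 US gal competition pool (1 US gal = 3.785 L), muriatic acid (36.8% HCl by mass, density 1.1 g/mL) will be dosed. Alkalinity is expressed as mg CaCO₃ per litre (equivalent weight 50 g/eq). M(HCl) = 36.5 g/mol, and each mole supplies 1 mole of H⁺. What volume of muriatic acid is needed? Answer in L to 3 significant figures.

145 L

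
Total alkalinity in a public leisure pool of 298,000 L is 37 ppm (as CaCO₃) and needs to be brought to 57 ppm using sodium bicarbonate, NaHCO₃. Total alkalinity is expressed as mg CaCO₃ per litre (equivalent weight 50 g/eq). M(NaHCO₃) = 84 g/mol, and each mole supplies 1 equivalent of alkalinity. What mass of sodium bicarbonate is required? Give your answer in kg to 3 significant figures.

Alkalinity to add: (57 − 37) = 20 mg/L as CaCO₃ × 298,000 L = 5960 g as CaCO₃.
Equivalents: 5960 g ÷ 50 g/eq = 119.2 eq.
NaHCO₃ supplies 1 eq per mole → 119.2 mol.
Mass: 119.2 mol × 84 g/mol = 10,010 g.

10.0 kg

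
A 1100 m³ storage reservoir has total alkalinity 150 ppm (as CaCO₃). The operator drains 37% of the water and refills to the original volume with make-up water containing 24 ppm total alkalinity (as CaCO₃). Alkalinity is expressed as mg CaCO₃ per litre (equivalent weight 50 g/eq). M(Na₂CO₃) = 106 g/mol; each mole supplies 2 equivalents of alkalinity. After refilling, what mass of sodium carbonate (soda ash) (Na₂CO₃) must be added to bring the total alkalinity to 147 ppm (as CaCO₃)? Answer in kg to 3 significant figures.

50.9 kg

Volume: 1100 m³ = 1,100,000 L.
After draining 37% and refilling: 150 × 0.63 + 24 × 0.37 = 103.38 ppm.
Deficit to target: 147 − 103.38 = 43.62 mg/L.
As CaCO₃: 43.62 mg/L × 1,100,000 L = 47,980 g; ÷ 50 g/eq ÷ 2 = 479.8 mol Na₂CO₃.
Mass: 479.8 × 106 = 50,860 g.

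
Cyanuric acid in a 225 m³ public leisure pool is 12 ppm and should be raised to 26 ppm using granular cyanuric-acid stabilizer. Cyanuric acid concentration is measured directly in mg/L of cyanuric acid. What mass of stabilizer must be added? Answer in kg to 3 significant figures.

3.15 kg

Volume: 225 m³ = 225,000 L.
CYA to add: (26 − 12) = 14 mg/L × 225,000 L = 3150 g cyanuric acid.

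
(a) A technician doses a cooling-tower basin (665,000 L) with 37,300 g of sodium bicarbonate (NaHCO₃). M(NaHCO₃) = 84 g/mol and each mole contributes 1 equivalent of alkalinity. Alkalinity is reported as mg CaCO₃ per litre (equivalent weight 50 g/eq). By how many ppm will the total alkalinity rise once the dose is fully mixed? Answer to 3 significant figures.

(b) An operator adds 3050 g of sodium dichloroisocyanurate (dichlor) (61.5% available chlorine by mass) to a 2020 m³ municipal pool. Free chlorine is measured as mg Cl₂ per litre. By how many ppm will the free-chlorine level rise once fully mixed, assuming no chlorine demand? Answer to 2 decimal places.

(a) 33.4 ppm; (b) 0.93 ppm

(a) Moles of NaHCO₃: 37,300 g ÷ 84 g/mol = 444 mol → 444 eq of alkalinity.
(a) As CaCO₃: 444 eq × 50 g/eq = 22,200 g.
(a) Rise: 22,200 g / 665,000 L × 1000 = 33.39 mg/L.

(b) Volume: 2020 m³ = 2,020,000 L.
(b) Available chlorine delivered: 3050 g × 0.615 = 1876 g as Cl₂.
(b) Concentration rise: 1876 g / 2,020,000 L = 0.9286 mg/L = 0.93 ppm.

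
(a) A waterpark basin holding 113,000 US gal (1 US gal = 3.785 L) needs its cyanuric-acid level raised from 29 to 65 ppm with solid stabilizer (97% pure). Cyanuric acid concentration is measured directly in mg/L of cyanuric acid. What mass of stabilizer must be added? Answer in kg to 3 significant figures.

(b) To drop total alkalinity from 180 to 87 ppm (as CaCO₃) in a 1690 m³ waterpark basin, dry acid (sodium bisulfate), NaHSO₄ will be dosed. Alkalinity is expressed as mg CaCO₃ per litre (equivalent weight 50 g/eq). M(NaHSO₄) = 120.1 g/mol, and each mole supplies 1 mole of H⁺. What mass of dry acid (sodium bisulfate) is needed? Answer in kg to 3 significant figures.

(a) 15.9 kg; (b) 378 kg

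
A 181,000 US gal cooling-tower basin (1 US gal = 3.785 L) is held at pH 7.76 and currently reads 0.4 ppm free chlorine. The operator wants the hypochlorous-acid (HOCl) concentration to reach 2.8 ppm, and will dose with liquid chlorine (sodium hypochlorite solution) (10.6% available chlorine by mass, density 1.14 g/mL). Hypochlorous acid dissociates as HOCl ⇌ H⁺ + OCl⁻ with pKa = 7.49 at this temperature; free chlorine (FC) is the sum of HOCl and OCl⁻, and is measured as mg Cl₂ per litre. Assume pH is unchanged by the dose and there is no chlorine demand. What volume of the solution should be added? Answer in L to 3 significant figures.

43.2 L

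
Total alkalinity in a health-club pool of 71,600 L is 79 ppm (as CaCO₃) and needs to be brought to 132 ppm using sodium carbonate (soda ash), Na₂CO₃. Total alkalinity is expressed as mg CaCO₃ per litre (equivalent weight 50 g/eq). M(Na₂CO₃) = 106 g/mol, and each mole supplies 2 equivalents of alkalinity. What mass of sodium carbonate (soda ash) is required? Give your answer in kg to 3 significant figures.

4.02 kg

Alkalinity to add: (132 − 79) = 53 mg/L as CaCO₃ × 71,600 L = 3795 g as CaCO₃.
Equivalents: 3795 g ÷ 50 g/eq = 75.9 eq.
Each mole of Na₂CO₃ supplies 2 eq, so 75.9 / 2 = 37.95 mol.
Mass: 37.95 mol × 106 g/mol = 4022 g.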